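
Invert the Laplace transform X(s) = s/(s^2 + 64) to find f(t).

Since L{cos(8t)} = s/(s^2 + 64), the inverse is cos(8*t).

f(t) = cos(8*t)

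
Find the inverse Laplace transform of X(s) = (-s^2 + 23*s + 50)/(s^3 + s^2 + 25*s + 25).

Factor the denominator: s^3 + s^2 + 25*s + 25 = (s + 1)*(s^2 + 25).
Partial fraction decomposition gives [1/(s + 1)] + [-2*s/(s^2 + 25)] + [25/(s^2 + 25)].
Invert each term: 1/(s + 1) ↔ e^(-t); -2·s/(s^2 + 25) ↔ -2cos(5t); 5·5/(s^2 + 25) ↔ 5sin(5t).

5*sin(5*t) - 2*cos(5*t) + exp(-t)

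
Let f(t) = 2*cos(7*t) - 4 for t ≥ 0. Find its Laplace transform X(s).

The transform is linear, so treat each term independently.
L{-4} = -4/s; (2)·[L{cos(7t)} = s/(s^2 + 49)].

X(s) = 2*s/(s^2 + 49) - 4/s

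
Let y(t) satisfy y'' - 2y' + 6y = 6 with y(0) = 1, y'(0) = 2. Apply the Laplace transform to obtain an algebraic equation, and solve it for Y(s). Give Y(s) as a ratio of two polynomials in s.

Y(s) = (s^2 + 6)/(s^3 - 2*s^2 + 6*s)

Take the Laplace transform of both sides.
Using L{y''} = s^2 Y - s·y(0) - y'(0) and L{y'} = sY - y(0), with y(0) = 1, y'(0) = 2, the left side becomes (s^2 - 2*s + 6)Y - (s).
The right side is L{6} = 6/s.
So (s^2 - 2*s + 6)Y = 6/s + (s).
Divide through and combine into a single rational function.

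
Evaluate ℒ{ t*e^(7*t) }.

L{e^(7t)} = 1/(s - 7).
Then apply L{t·g(t)} = -d/ds[H(s)] with H(s) = 1/(s - 7):
differentiating 1 time and applying the sign gives (s - 7)^(-2).

(s - 7)^(-2)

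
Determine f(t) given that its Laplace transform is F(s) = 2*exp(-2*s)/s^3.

f(t) = Heaviside(t - 2)*((t - 2)^2)

The factor e^(-2s) signals a time shift by c = 2 (second shifting theorem).
L{t^2} = 2!/s^3 = 2/s^3, so L^-1{2/s^3} = t^2.
Hence the inverse is u(t - 2) times that function evaluated at t - 2.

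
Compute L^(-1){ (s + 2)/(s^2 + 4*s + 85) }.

Rewrite the denominator: s^2 + 4*s + 85 = (s + 2)^2 + 81.
The form in (s + 2) signals a first-shifting-theorem factor e^(-2t).
Since L{cos(9t)} = s/(s^2 + 81), the inverse is exp(-2*t)*cos(9*t).

exp(-2*t)*cos(9*t)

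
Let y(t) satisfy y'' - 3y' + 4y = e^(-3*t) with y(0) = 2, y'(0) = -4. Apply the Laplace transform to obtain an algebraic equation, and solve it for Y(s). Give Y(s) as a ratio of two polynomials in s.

Apply the Laplace transform to the equation.
Using L{y''} = s^2 Y - s·y(0) - y'(0) and L{y'} = sY - y(0), with y(0) = 2, y'(0) = -4, the left side becomes (s^2 - 3*s + 4)Y - (2*s - 10).
The right side is L{e^(-3*t)} = 1/(s + 3).
So (s^2 - 3*s + 4)Y = 1/(s + 3) + (2*s - 10).
Solve for Y(s) and write it as one ratio of polynomials.

Y(s) = (2*s^2 - 4*s - 29)/(s^3 - 5*s + 12)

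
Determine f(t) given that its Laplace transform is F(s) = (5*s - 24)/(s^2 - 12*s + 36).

f(t) = 6*t*exp(6*t) + 5*exp(6*t)

Factor the denominator: s^2 - 12*s + 36 = (s - 6)^2.
Partial fraction decomposition gives [5/(s - 6)] + [6/(s - 6)^2].
Invert each term: 5/(s - 6) ↔ 5e^(6t); 6/(s - 6)^2 ↔ 6t·e^(6t).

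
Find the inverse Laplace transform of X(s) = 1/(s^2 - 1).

Since L{sinh(t)} = 1/(s^2 - 1), the inverse is sinh(t).

sinh(t)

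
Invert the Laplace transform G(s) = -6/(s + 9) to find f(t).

Since L{e^(-9t)} = 1/(s + 9), the inverse is exp(-9*t), scaled by -6.

f(t) = -6*exp(-9*t)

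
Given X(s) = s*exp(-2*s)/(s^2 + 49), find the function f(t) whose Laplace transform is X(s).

The factor e^(-2s) signals a time shift by c = 2 (second shifting theorem).
L{cos(7t)} = s/(s^2 + 49), so L^-1{s/(s^2 + 49)} = cos(7*t).
Hence the inverse is u(t - 2) times that function evaluated at t - 2.

f(t) = Heaviside(t - 2)*(cos(7*t - 14))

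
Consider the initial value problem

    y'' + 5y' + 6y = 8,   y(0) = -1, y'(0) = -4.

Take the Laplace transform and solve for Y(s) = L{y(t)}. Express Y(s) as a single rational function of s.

Y(s) = (-s^2 - 9*s + 8)/(s^3 + 5*s^2 + 6*s)

Laplace-transform each side.
Using L{y''} = s^2 Y - s·y(0) - y'(0) and L{y'} = sY - y(0), with y(0) = -1, y'(0) = -4, the left side becomes (s^2 + 5*s + 6)Y - (-s - 9).
The right side is L{8} = 8/s.
So (s^2 + 5*s + 6)Y = 8/s + (-s - 9).
Isolate Y and clear denominators.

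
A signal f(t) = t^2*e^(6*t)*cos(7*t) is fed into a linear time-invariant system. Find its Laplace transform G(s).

L{cos(7t)} = s/(s^2 + 49).
Multiplying by e^(6t) shifts s → s - 6, so L{e^(6*t)*cos(7*t)} = (s - 6)/((s - 6)^2 + 49).
Then apply L{t^2·g(t)} = (-1)^2 d^2/ds^2[H(s)] with H(s) = (s - 6)/((s - 6)^2 + 49):
differentiating 2 times and applying the sign gives 2*(s - 6)*(s^2 - 12*s - 111)/(s^2 - 12*s + 85)^3.

G(s) = 2*(s - 6)*(s^2 - 12*s - 111)/(s^2 - 12*s + 85)^3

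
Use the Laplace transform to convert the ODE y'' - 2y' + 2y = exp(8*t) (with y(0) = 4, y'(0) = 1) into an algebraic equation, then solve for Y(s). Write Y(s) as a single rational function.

Y(s) = (4*s^2 - 39*s + 57)/(s^3 - 10*s^2 + 18*s - 16)

Transform both sides with L{·}.
With L{y''} = s^2 Y - s·y(0) - y'(0) and L{y'} = sY - y(0), with y(0) = 4, y'(0) = 1: the LHS transforms to (s^2 - 2*s + 2)Y - (4*s - 7).
The right side is L{exp(8*t)} = 1/(s - 8).
So (s^2 - 2*s + 2)Y = 1/(s - 8) + (4*s - 7).
Divide through and combine into a single rational function.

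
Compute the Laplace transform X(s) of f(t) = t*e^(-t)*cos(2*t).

L{cos(2t)} = s/(s^2 + 4).
Multiplying by e^(-t) shifts s → s + 1, so L{e^(-t)*cos(2*t)} = (s + 1)/((s + 1)^2 + 4).
Then apply L{t·g(t)} = -d/ds[G(s)] with G(s) = (s + 1)/((s + 1)^2 + 4):
differentiating 1 time and applying the sign gives (s - 1)*(s + 3)/(s^2 + 2*s + 5)^2.

X(s) = (s - 1)*(s + 3)/(s^2 + 2*s + 5)^2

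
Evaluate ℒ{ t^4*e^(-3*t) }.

L{t^4} = 4!/s^5 = 24/s^5.
By the first shifting theorem, multiplying by e^(-3t) replaces s with s + 3.

24/(s + 3)^5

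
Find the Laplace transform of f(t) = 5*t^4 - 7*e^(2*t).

-7/(s - 2) + 120/s^5

The transform is linear, so treat each term independently.
(-7)·[L{e^(2t)} = 1/(s - 2)]; (5)·[L{t^4} = 4!/s^5 = 24/s^5].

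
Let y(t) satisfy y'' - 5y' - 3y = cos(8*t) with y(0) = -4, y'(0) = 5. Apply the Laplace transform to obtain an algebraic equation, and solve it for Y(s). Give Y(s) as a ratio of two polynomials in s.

Y(s) = (-4*s^3 + 25*s^2 - 255*s + 1600)/(s^4 - 5*s^3 + 61*s^2 - 320*s - 192)

Apply the Laplace transform to the equation.
Using L{y''} = s^2 Y - s·y(0) - y'(0) and L{y'} = sY - y(0), with y(0) = -4, y'(0) = 5, the left side becomes (s^2 - 5*s - 3)Y - (-4*s + 25).
The right side is L{cos(8*t)} = s/(s^2 + 64).
So (s^2 - 5*s - 3)Y = s/(s^2 + 64) + (-4*s + 25).
Isolate Y and clear denominators.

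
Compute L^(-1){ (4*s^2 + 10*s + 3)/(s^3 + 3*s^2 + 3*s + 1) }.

Factor the denominator: s^3 + 3*s^2 + 3*s + 1 = (s + 1)^3.
Partial fraction decomposition gives [4/(s + 1)] + [2/(s + 1)^2] + [-3/(s + 1)^3].
Invert each term: 4/(s + 1) ↔ 4e^(-t); 2/(s + 1)^2 ↔ 2t·e^(-t); -3/(s + 1)^3 ↔ (-3/2)t^2·e^(-t).

-3*t^2*exp(-t)/2 + 2*t*exp(-t) + 4*exp(-t)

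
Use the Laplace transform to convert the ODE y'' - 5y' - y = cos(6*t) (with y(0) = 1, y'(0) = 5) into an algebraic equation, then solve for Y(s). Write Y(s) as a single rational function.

Y(s) = (s^3 + 37*s)/(s^4 - 5*s^3 + 35*s^2 - 180*s - 36)

Laplace-transform each side.
The derivative rules (L{y''} = s^2 Y - s·y(0) - y'(0) and L{y'} = sY - y(0), with y(0) = 1, y'(0) = 5) turn the left side into (s^2 - 5*s - 1)Y - (s).
The right side is L{cos(6*t)} = s/(s^2 + 36).
So (s^2 - 5*s - 1)Y = s/(s^2 + 36) + (s).
Solve for Y(s) and write it as one ratio of polynomials.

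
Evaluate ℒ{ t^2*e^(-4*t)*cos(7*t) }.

2*(s + 4)*(s^2 + 8*s - 131)/(s^2 + 8*s + 65)^3

L{cos(7t)} = s/(s^2 + 49).
Multiplying by e^(-4t) shifts s → s + 4, so L{e^(-4*t)*cos(7*t)} = (s + 4)/((s + 4)^2 + 49).
Then apply L{t^2·g(t)} = (-1)^2 d^2/ds^2[G(s)] with G(s) = (s + 4)/((s + 4)^2 + 49):
differentiating 2 times and applying the sign gives 2*(s + 4)*(s^2 + 8*s - 131)/(s^2 + 8*s + 65)^3.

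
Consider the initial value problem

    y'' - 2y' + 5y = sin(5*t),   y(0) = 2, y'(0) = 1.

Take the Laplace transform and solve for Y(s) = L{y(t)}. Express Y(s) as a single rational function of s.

Take the Laplace transform of both sides.
With L{y''} = s^2 Y - s·y(0) - y'(0) and L{y'} = sY - y(0), with y(0) = 2, y'(0) = 1: the LHS transforms to (s^2 - 2*s + 5)Y - (2*s - 3).
The right side is L{sin(5*t)} = 5/(s^2 + 25).
So (s^2 - 2*s + 5)Y = 5/(s^2 + 25) + (2*s - 3).
Solve for Y(s) and write it as one ratio of polynomials.

Y(s) = (2*s^3 - 3*s^2 + 50*s - 70)/(s^4 - 2*s^3 + 30*s^2 - 50*s + 125)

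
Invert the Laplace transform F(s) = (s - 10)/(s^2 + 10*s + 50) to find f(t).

Complete the square in the denominator: s^2 + 10*s + 50 = (s + 5)^2 + 5^2.
Split the numerator to match: s - 10 = 1·(s + 5) - 3·5.
Invert each term: 1·(s + 5)/((s + 5)^2 + 25) ↔ e^(-5t)cos(5t); -3·5/((s + 5)^2 + 25) ↔ -3e^(-5t)sin(5t).

f(t) = -3*exp(-5*t)*sin(5*t) + exp(-5*t)*cos(5*t)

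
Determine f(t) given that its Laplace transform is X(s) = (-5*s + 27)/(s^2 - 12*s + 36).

f(t) = -3*t*exp(6*t) - 5*exp(6*t)

Factor the denominator: s^2 - 12*s + 36 = (s - 6)^2.
Partial fraction decomposition gives [-5/(s - 6)] + [-3/(s - 6)^2].
Invert each term: -5/(s - 6) ↔ -5e^(6t); -3/(s - 6)^2 ↔ -3t·e^(6t).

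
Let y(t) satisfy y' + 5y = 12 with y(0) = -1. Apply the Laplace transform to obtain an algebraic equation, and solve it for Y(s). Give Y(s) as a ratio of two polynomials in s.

Take the Laplace transform of both sides.
With L{y'} = sY - y(0) = sY - (-1): the LHS transforms to (s + 5)Y - (-1).
The right side is L{12} = 12/s.
So (s + 5)Y = 12/s + (-1).
Isolate Y and clear denominators.

Y(s) = (-s + 12)/(s^2 + 5*s)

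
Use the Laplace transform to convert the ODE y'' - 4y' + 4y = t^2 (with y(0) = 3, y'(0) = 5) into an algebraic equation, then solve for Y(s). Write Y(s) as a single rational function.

Laplace-transform each side.
With L{y''} = s^2 Y - s·y(0) - y'(0) and L{y'} = sY - y(0), with y(0) = 3, y'(0) = 5: the LHS transforms to (s^2 - 4*s + 4)Y - (3*s - 7).
The right side is L{t^2} = 2/s^3.
So (s^2 - 4*s + 4)Y = 2/s^3 + (3*s - 7).
Isolate Y and clear denominators.

Y(s) = (3*s^4 - 7*s^3 + 2)/(s^5 - 4*s^4 + 4*s^3)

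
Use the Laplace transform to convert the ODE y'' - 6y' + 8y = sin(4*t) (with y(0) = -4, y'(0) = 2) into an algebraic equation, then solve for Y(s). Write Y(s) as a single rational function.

Y(s) = (-4*s^3 + 26*s^2 - 64*s + 420)/(s^4 - 6*s^3 + 24*s^2 - 96*s + 128)

Transform both sides with L{·}.
The derivative rules (L{y''} = s^2 Y - s·y(0) - y'(0) and L{y'} = sY - y(0), with y(0) = -4, y'(0) = 2) turn the left side into (s^2 - 6*s + 8)Y - (-4*s + 26).
The right side is L{sin(4*t)} = 4/(s^2 + 16).
So (s^2 - 6*s + 8)Y = 4/(s^2 + 16) + (-4*s + 26).
Divide through and combine into a single rational function.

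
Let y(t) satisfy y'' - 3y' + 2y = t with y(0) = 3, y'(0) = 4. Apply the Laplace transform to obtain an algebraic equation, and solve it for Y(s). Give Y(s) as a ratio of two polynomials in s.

Laplace-transform each side.
The derivative rules (L{y''} = s^2 Y - s·y(0) - y'(0) and L{y'} = sY - y(0), with y(0) = 3, y'(0) = 4) turn the left side into (s^2 - 3*s + 2)Y - (3*s - 5).
The right side is L{t} = s^(-2).
So (s^2 - 3*s + 2)Y = s^(-2) + (3*s - 5).
Isolate Y and clear denominators.

Y(s) = (3*s^3 - 5*s^2 + 1)/(s^4 - 3*s^3 + 2*s^2)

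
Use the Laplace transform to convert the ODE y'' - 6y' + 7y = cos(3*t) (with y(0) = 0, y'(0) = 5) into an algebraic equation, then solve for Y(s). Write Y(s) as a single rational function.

Y(s) = (5*s^2 + s + 45)/(s^4 - 6*s^3 + 16*s^2 - 54*s + 63)

Laplace-transform each side.
With L{y''} = s^2 Y - s·y(0) - y'(0) and L{y'} = sY - y(0), with y(0) = 0, y'(0) = 5: the LHS transforms to (s^2 - 6*s + 7)Y - (5).
The right side is L{cos(3*t)} = s/(s^2 + 9).
So (s^2 - 6*s + 7)Y = s/(s^2 + 9) + (5).
Solve for Y(s) and write it as one ratio of polynomials.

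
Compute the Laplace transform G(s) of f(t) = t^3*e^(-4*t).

L{t^3} = 3!/s^4 = 6/s^4.
By the first shifting theorem, multiplying by e^(-4t) replaces s with s + 4.

G(s) = 6/(s + 4)^4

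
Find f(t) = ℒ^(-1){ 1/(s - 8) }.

Since L{e^(8t)} = 1/(s - 8), the inverse is e^(8*t).

f(t) = exp(8*t)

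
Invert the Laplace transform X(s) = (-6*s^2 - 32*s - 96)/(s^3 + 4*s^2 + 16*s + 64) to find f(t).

Factor the denominator: s^3 + 4*s^2 + 16*s + 64 = (s + 4)*(s^2 + 16).
Partial fraction decomposition gives [-2/(s + 4)] + [-4*s/(s^2 + 16)] + [-16/(s^2 + 16)].
Invert each term: -2/(s + 4) ↔ -2e^(-4t); -4·s/(s^2 + 16) ↔ -4cos(4t); -4·4/(s^2 + 16) ↔ -4sin(4t).

f(t) = -4*sin(4*t) - 4*cos(4*t) - 2*exp(-4*t)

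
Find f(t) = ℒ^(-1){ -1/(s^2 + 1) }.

f(t) = -sin(t)

Since L{sin(t)} = 1/(s^2 + 1), the inverse is sin(t), scaled by -1.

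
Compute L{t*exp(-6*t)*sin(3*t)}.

L{sin(3t)} = 3/(s^2 + 9).
Multiplying by e^(-6t) shifts s → s + 6, so L{exp(-6*t)*sin(3*t)} = 3/((s + 6)^2 + 9).
Then apply L{t·g(t)} = -d/ds[G(s)] with G(s) = 3/((s + 6)^2 + 9):
differentiating 1 time and applying the sign gives 6*(s + 6)/(s^2 + 12*s + 45)^2.

6*(s + 6)/(s^2 + 12*s + 45)^2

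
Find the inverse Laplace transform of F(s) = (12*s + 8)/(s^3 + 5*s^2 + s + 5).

Factor the denominator: s^3 + 5*s^2 + s + 5 = (s + 5)*(s^2 + 1).
Partial fraction decomposition gives [-2/(s + 5)] + [2*s/(s^2 + 1)] + [2/(s^2 + 1)].
Invert each term: -2/(s + 5) ↔ -2e^(-5t); 2·s/(s^2 + 1) ↔ 2cos(t); 2·1/(s^2 + 1) ↔ 2sin(t).

2*sin(t) + 2*cos(t) - 2*exp(-5*t)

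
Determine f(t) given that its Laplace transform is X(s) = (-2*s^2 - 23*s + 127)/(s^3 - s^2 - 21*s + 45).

Factor the denominator: s^3 - s^2 - 21*s + 45 = (s - 3)^2*(s + 5).
Partial fraction decomposition gives [-5/(s - 3)] + [5/(s - 3)^2] + [3/(s + 5)].
Invert each term: -5/(s - 3) ↔ -5e^(3t); 5/(s - 3)^2 ↔ 5t·e^(3t); 3/(s + 5) ↔ 3e^(-5t).

f(t) = 5*t*exp(3*t) - 5*exp(3*t) + 3*exp(-5*t)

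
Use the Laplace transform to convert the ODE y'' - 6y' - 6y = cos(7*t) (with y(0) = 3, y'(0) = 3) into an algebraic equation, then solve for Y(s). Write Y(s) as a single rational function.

Take the Laplace transform of both sides.
Using L{y''} = s^2 Y - s·y(0) - y'(0) and L{y'} = sY - y(0), with y(0) = 3, y'(0) = 3, the left side becomes (s^2 - 6*s - 6)Y - (3*s - 15).
The right side is L{cos(7*t)} = s/(s^2 + 49).
So (s^2 - 6*s - 6)Y = s/(s^2 + 49) + (3*s - 15).
Divide through and combine into a single rational function.

Y(s) = (3*s^3 - 15*s^2 + 148*s - 735)/(s^4 - 6*s^3 + 43*s^2 - 294*s - 294)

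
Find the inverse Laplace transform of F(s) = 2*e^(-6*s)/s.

The factor e^(-6s) signals a time shift by c = 6 (second shifting theorem).
L{2} = 2/s, so L^-1{2/s} = 2.
Hence the inverse is u(t - 6) times that function evaluated at t - 6.

Heaviside(t - 6)*(2)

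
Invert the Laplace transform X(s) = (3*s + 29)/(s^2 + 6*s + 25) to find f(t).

Complete the square in the denominator: s^2 + 6*s + 25 = (s + 3)^2 + 4^2.
Split the numerator to match: 3*s + 29 = 3·(s + 3) + 5·4.
Invert each term: 3·(s + 3)/((s + 3)^2 + 16) ↔ 3e^(-3t)cos(4t); 5·4/((s + 3)^2 + 16) ↔ 5e^(-3t)sin(4t).

f(t) = 5*exp(-3*t)*sin(4*t) + 3*exp(-3*t)*cos(4*t)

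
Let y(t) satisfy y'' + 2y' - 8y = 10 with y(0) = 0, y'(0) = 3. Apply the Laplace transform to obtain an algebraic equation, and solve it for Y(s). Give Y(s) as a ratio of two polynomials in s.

Laplace-transform each side.
The derivative rules (L{y''} = s^2 Y - s·y(0) - y'(0) and L{y'} = sY - y(0), with y(0) = 0, y'(0) = 3) turn the left side into (s^2 + 2*s - 8)Y - (3).
The right side is L{10} = 10/s.
So (s^2 + 2*s - 8)Y = 10/s + (3).
Isolate Y and clear denominators.

Y(s) = (3*s + 10)/(s^3 + 2*s^2 - 8*s)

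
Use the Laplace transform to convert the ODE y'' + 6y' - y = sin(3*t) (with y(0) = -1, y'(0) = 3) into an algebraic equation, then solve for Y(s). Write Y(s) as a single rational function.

Y(s) = (-s^3 - 3*s^2 - 9*s - 24)/(s^4 + 6*s^3 + 8*s^2 + 54*s - 9)

Apply the Laplace transform to the equation.
The derivative rules (L{y''} = s^2 Y - s·y(0) - y'(0) and L{y'} = sY - y(0), with y(0) = -1, y'(0) = 3) turn the left side into (s^2 + 6*s - 1)Y - (-s - 3).
The right side is L{sin(3*t)} = 3/(s^2 + 9).
So (s^2 + 6*s - 1)Y = 3/(s^2 + 9) + (-s - 3).
Solve for Y(s) and write it as one ratio of polynomials.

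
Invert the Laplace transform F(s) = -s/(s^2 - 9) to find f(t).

Since L{cosh(3t)} = s/(s^2 - 9), the inverse is cosh(3*t), scaled by -1.

f(t) = -cosh(3*t)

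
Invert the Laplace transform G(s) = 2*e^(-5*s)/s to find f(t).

f(t) = Heaviside(t - 5)*(2)

The factor e^(-5s) signals a time shift by c = 5 (second shifting theorem).
L{2} = 2/s, so L^-1{2/s} = 2.
Hence the inverse is u(t - 5) times that function evaluated at t - 5.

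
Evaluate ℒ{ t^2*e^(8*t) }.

L{t^2} = 2!/s^3 = 2/s^3.
By the first shifting theorem, multiplying by e^(8t) replaces s with s - 8.

2/(s - 8)^3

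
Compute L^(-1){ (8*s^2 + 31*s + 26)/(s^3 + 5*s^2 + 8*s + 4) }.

4*t*exp(-2*t) + 3*exp(-t) + 5*exp(-2*t)

Factor the denominator: s^3 + 5*s^2 + 8*s + 4 = (s + 1)*(s + 2)^2.
Partial fraction decomposition gives [5/(s + 2)] + [4/(s + 2)^2] + [3/(s + 1)].
Invert each term: 5/(s + 2) ↔ 5e^(-2t); 4/(s + 2)^2 ↔ 4t·e^(-2t); 3/(s + 1) ↔ 3e^(-t).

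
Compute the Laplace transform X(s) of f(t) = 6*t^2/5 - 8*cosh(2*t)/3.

X(s) = -8*s/(3*(s^2 - 4)) + 12/(5*s^3)

The transform is linear, so treat each term independently.
(6/5)·[L{t^2} = 2!/s^3 = 2/s^3]; (-8/3)·[L{cosh(2t)} = s/(s^2 - 4)].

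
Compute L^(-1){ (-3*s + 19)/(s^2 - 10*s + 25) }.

4*t*exp(5*t) - 3*exp(5*t)

Factor the denominator: s^2 - 10*s + 25 = (s - 5)^2.
Partial fraction decomposition gives [-3/(s - 5)] + [4/(s - 5)^2].
Invert each term: -3/(s - 5) ↔ -3e^(5t); 4/(s - 5)^2 ↔ 4t·e^(5t).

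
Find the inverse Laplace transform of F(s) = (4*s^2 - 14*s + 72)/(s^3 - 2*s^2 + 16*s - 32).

3*exp(2*t) - 3*sin(4*t) + cos(4*t)

Factor the denominator: s^3 - 2*s^2 + 16*s - 32 = (s - 2)*(s^2 + 16).
Partial fraction decomposition gives [3/(s - 2)] + [s/(s^2 + 16)] + [-12/(s^2 + 16)].
Invert each term: 3/(s - 2) ↔ 3e^(2t); 1·s/(s^2 + 16) ↔ cos(4t); -3·4/(s^2 + 16) ↔ -3sin(4t).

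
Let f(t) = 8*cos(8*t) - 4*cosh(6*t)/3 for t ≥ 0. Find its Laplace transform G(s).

The transform is linear, so treat each term independently.
(8)·[L{cos(8t)} = s/(s^2 + 64)]; (-4/3)·[L{cosh(6t)} = s/(s^2 - 36)].

G(s) = 8*s/(s^2 + 64) - 4*s/(3*(s^2 - 36))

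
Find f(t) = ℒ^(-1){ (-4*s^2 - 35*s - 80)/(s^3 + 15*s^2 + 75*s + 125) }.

Factor the denominator: s^3 + 15*s^2 + 75*s + 125 = (s + 5)^3.
Partial fraction decomposition gives [-4/(s + 5)] + [5/(s + 5)^2] + [-5/(s + 5)^3].
Invert each term: -4/(s + 5) ↔ -4e^(-5t); 5/(s + 5)^2 ↔ 5t·e^(-5t); -5/(s + 5)^3 ↔ (-5/2)t^2·e^(-5t).

f(t) = -5*t^2*exp(-5*t)/2 + 5*t*exp(-5*t) - 4*exp(-5*t)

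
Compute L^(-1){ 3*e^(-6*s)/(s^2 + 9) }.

The factor e^(-6s) signals a time shift by c = 6 (second shifting theorem).
L{sin(3t)} = 3/(s^2 + 9), so L^-1{3/(s^2 + 9)} = sin(3*t).
Hence the inverse is u(t - 6) times that function evaluated at t - 6.

Heaviside(t - 6)*(sin(3*t - 18))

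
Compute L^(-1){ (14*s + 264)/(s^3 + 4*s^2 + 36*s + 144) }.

Factor the denominator: s^3 + 4*s^2 + 36*s + 144 = (s + 4)*(s^2 + 36).
Partial fraction decomposition gives [4/(s + 4)] + [-4*s/(s^2 + 36)] + [30/(s^2 + 36)].
Invert each term: 4/(s + 4) ↔ 4e^(-4t); -4·s/(s^2 + 36) ↔ -4cos(6t); 5·6/(s^2 + 36) ↔ 5sin(6t).

5*sin(6*t) - 4*cos(6*t) + 4*exp(-4*t)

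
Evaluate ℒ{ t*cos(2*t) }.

(s - 2)*(s + 2)/(s^2 + 4)^2

L{cos(2t)} = s/(s^2 + 4).
Then apply L{t·g(t)} = -d/ds[G(s)] with G(s) = s/(s^2 + 4):
differentiating 1 time and applying the sign gives (s - 2)*(s + 2)/(s^2 + 4)^2.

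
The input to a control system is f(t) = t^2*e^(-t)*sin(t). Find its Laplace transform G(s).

L{sin(t)} = 1/(s^2 + 1).
Multiplying by e^(-t) shifts s → s + 1, so L{e^(-t)*sin(t)} = 1/((s + 1)^2 + 1).
Then apply L{t^2·g(t)} = (-1)^2 d^2/ds^2[H(s)] with H(s) = 1/((s + 1)^2 + 1):
differentiating 2 times and applying the sign gives 2*(3*s^2 + 6*s + 2)/(s^2 + 2*s + 2)^3.

G(s) = 2*(3*s^2 + 6*s + 2)/(s^2 + 2*s + 2)^3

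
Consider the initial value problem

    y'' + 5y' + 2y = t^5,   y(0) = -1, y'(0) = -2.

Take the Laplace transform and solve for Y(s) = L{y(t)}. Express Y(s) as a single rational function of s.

Y(s) = (-s^7 - 7*s^6 + 120)/(s^8 + 5*s^7 + 2*s^6)

Transform both sides with L{·}.
The derivative rules (L{y''} = s^2 Y - s·y(0) - y'(0) and L{y'} = sY - y(0), with y(0) = -1, y'(0) = -2) turn the left side into (s^2 + 5*s + 2)Y - (-s - 7).
The right side is L{t^5} = 120/s^6.
So (s^2 + 5*s + 2)Y = 120/s^6 + (-s - 7).
Solve for Y(s) and write it as one ratio of polynomials.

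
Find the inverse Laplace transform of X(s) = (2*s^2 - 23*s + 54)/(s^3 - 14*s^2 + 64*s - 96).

3*t*exp(4*t) - 3*exp(6*t) + 5*exp(4*t)

Factor the denominator: s^3 - 14*s^2 + 64*s - 96 = (s - 6)*(s - 4)^2.
Partial fraction decomposition gives [5/(s - 4)] + [3/(s - 4)^2] + [-3/(s - 6)].
Invert each term: 5/(s - 4) ↔ 5e^(4t); 3/(s - 4)^2 ↔ 3t·e^(4t); -3/(s - 6) ↔ -3e^(6t).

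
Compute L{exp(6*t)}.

L{1} = 1/s.
By the first shifting theorem, multiplying by e^(6t) replaces s with s - 6.

1/(s - 6)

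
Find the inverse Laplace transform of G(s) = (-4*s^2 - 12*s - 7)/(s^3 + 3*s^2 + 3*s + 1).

t^2*exp(-t)/2 - 4*t*exp(-t) - 4*exp(-t)

Factor the denominator: s^3 + 3*s^2 + 3*s + 1 = (s + 1)^3.
Partial fraction decomposition gives [-4/(s + 1)] + [-4/(s + 1)^2] + [(s + 1)^(-3)].
Invert each term: -4/(s + 1) ↔ -4e^(-t); -4/(s + 1)^2 ↔ -4t·e^(-t); 1/(s + 1)^3 ↔ (1/2)t^2·e^(-t).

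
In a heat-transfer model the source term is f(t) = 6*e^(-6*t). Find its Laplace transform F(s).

F(s) = 6/(s + 6)

L{6} = 6/s.
By the first shifting theorem, multiplying by e^(-6t) replaces s with s + 6.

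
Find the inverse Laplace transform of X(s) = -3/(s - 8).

-3*exp(8*t)

Since L{e^(8t)} = 1/(s - 8), the inverse is e^(8*t), scaled by -3.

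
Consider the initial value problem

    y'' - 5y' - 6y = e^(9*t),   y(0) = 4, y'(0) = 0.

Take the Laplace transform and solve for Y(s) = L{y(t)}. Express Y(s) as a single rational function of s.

Y(s) = (4*s^2 - 56*s + 181)/(s^3 - 14*s^2 + 39*s + 54)

Apply the Laplace transform to the equation.
The derivative rules (L{y''} = s^2 Y - s·y(0) - y'(0) and L{y'} = sY - y(0), with y(0) = 4, y'(0) = 0) turn the left side into (s^2 - 5*s - 6)Y - (4*s - 20).
The right side is L{e^(9*t)} = 1/(s - 9).
So (s^2 - 5*s - 6)Y = 1/(s - 9) + (4*s - 20).
Divide through and combine into a single rational function.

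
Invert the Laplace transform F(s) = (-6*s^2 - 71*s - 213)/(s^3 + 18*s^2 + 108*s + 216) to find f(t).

f(t) = -3*t^2*exp(-6*t)/2 + t*exp(-6*t) - 6*exp(-6*t)

Factor the denominator: s^3 + 18*s^2 + 108*s + 216 = (s + 6)^3.
Partial fraction decomposition gives [-6/(s + 6)] + [(s + 6)^(-2)] + [-3/(s + 6)^3].
Invert each term: -6/(s + 6) ↔ -6e^(-6t); 1/(s + 6)^2 ↔ t·e^(-6t); -3/(s + 6)^3 ↔ (-3/2)t^2·e^(-6t).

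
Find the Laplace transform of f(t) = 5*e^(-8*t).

5/(s + 8)

L{5} = 5/s.
By the first shifting theorem, multiplying by e^(-8t) replaces s with s + 8.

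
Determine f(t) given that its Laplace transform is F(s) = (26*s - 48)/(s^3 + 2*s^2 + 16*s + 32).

Factor the denominator: s^3 + 2*s^2 + 16*s + 32 = (s + 2)*(s^2 + 16).
Partial fraction decomposition gives [-5/(s + 2)] + [5*s/(s^2 + 16)] + [16/(s^2 + 16)].
Invert each term: -5/(s + 2) ↔ -5e^(-2t); 5·s/(s^2 + 16) ↔ 5cos(4t); 4·4/(s^2 + 16) ↔ 4sin(4t).

f(t) = 4*sin(4*t) + 5*cos(4*t) - 5*exp(-2*t)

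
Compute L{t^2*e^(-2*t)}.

L{e^(-2t)} = 1/(s + 2).
Then apply L{t^2·g(t)} = (-1)^2 d^2/ds^2[G(s)] with G(s) = 1/(s + 2):
differentiating 2 times and applying the sign gives 2/(s + 2)^3.

2/(s + 2)^3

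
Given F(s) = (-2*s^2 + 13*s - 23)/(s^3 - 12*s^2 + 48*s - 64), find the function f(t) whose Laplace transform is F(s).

f(t) = -3*t^2*exp(4*t)/2 - 3*t*exp(4*t) - 2*exp(4*t)

Factor the denominator: s^3 - 12*s^2 + 48*s - 64 = (s - 4)^3.
Partial fraction decomposition gives [-2/(s - 4)] + [-3/(s - 4)^2] + [-3/(s - 4)^3].
Invert each term: -2/(s - 4) ↔ -2e^(4t); -3/(s - 4)^2 ↔ -3t·e^(4t); -3/(s - 4)^3 ↔ (-3/2)t^2·e^(4t).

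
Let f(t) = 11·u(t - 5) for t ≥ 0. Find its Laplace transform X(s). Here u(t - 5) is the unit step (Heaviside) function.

By the second shifting theorem, L{u(t - c)·g(t - c)} = e^(-cs)·G(s) with c = 5 and G(s) = L{g(t)}.
L{11} = 11/s.

X(s) = 11*exp(-5*s)/s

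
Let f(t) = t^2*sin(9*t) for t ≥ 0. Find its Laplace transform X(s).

X(s) = 54*(s^2 - 27)/(s^2 + 81)^3

L{sin(9t)} = 9/(s^2 + 81).
Then apply L{t^2·g(t)} = (-1)^2 d^2/ds^2[G(s)] with G(s) = 9/(s^2 + 81):
differentiating 2 times and applying the sign gives 54*(s^2 - 27)/(s^2 + 81)^3.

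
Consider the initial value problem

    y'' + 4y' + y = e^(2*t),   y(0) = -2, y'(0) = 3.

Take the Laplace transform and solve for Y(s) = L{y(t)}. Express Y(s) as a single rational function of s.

Y(s) = (-2*s^2 - s + 11)/(s^3 + 2*s^2 - 7*s - 2)

Take the Laplace transform of both sides.
With L{y''} = s^2 Y - s·y(0) - y'(0) and L{y'} = sY - y(0), with y(0) = -2, y'(0) = 3: the LHS transforms to (s^2 + 4*s + 1)Y - (-2*s - 5).
The right side is L{e^(2*t)} = 1/(s - 2).
So (s^2 + 4*s + 1)Y = 1/(s - 2) + (-2*s - 5).
Isolate Y and clear denominators.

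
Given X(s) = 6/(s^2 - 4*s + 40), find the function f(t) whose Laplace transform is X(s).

Rewrite the denominator: s^2 - 4*s + 40 = (s - 2)^2 + 36.
The form in (s - 2) signals a first-shifting-theorem factor e^(2t).
Since L{sin(6t)} = 6/(s^2 + 36), the inverse is e^(2*t)*sin(6*t).

f(t) = exp(2*t)*sin(6*t)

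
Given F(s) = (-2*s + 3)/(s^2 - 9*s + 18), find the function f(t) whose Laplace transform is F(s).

f(t) = -3*exp(6*t) + exp(3*t)

Factor the denominator: s^2 - 9*s + 18 = (s - 6)*(s - 3).
Partial fraction decomposition gives [-3/(s - 6)] + [1/(s - 3)].
Invert each term: -3/(s - 6) ↔ -3e^(6t); 1/(s - 3) ↔ e^(3t).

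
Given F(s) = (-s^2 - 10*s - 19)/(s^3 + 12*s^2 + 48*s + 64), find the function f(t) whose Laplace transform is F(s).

f(t) = 5*t^2*exp(-4*t)/2 - 2*t*exp(-4*t) - exp(-4*t)

Factor the denominator: s^3 + 12*s^2 + 48*s + 64 = (s + 4)^3.
Partial fraction decomposition gives [-1/(s + 4)] + [-2/(s + 4)^2] + [5/(s + 4)^3].
Invert each term: -1/(s + 4) ↔ -e^(-4t); -2/(s + 4)^2 ↔ -2t·e^(-4t); 5/(s + 4)^3 ↔ (5/2)t^2·e^(-4t).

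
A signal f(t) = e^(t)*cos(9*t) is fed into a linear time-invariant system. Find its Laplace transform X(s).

L{cos(9t)} = s/(s^2 + 81).
By the first shifting theorem, multiplying by e^(t) replaces s with s - 1.

X(s) = (s - 1)/((s - 1)^2 + 81)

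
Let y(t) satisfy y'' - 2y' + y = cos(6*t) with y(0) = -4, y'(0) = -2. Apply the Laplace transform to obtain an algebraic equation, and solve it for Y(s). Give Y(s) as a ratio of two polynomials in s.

Y(s) = (-4*s^3 + 6*s^2 - 143*s + 216)/(s^4 - 2*s^3 + 37*s^2 - 72*s + 36)

Transform both sides with L{·}.
Using L{y''} = s^2 Y - s·y(0) - y'(0) and L{y'} = sY - y(0), with y(0) = -4, y'(0) = -2, the left side becomes (s^2 - 2*s + 1)Y - (-4*s + 6).
The right side is L{cos(6*t)} = s/(s^2 + 36).
So (s^2 - 2*s + 1)Y = s/(s^2 + 36) + (-4*s + 6).
Isolate Y and clear denominators.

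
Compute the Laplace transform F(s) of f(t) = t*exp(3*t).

L{e^(3t)} = 1/(s - 3).
Then apply L{t·g(t)} = -d/ds[G(s)] with G(s) = 1/(s - 3):
differentiating 1 time and applying the sign gives (s - 3)^(-2).

F(s) = (s - 3)^(-2)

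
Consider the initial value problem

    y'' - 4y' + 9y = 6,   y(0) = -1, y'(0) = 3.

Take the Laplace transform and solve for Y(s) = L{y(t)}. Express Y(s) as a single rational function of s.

Transform both sides with L{·}.
The derivative rules (L{y''} = s^2 Y - s·y(0) - y'(0) and L{y'} = sY - y(0), with y(0) = -1, y'(0) = 3) turn the left side into (s^2 - 4*s + 9)Y - (-s + 7).
The right side is L{6} = 6/s.
So (s^2 - 4*s + 9)Y = 6/s + (-s + 7).
Solve for Y(s) and write it as one ratio of polynomials.

Y(s) = (-s^2 + 7*s + 6)/(s^3 - 4*s^2 + 9*s)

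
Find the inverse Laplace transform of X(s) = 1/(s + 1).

Since L{e^(-t)} = 1/(s + 1), the inverse is e^(-t).

exp(-t)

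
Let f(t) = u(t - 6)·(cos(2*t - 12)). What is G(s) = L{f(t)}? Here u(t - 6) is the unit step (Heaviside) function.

By the second shifting theorem, L{u(t - c)·g(t - c)} = e^(-cs)·H(s) with c = 6 and H(s) = L{g(t)}.
L{cos(2t)} = s/(s^2 + 4).

G(s) = s*exp(-6*s)/(s^2 + 4)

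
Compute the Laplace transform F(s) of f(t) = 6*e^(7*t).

F(s) = 6/(s - 7)

L{6} = 6/s.
By the first shifting theorem, multiplying by e^(7t) replaces s with s - 7.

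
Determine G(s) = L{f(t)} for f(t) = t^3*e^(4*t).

L{t^3} = 3!/s^4 = 6/s^4.
By the first shifting theorem, multiplying by e^(4t) replaces s with s - 4.

G(s) = 6/(s - 4)^4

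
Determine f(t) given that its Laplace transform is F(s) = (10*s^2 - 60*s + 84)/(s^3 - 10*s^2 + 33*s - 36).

Factor the denominator: s^3 - 10*s^2 + 33*s - 36 = (s - 4)*(s - 3)^2.
Partial fraction decomposition gives [6/(s - 3)] + [6/(s - 3)^2] + [4/(s - 4)].
Invert each term: 6/(s - 3) ↔ 6e^(3t); 6/(s - 3)^2 ↔ 6t·e^(3t); 4/(s - 4) ↔ 4e^(4t).

f(t) = 6*t*exp(3*t) + 4*exp(4*t) + 6*exp(3*t)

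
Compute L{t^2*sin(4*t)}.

L{sin(4t)} = 4/(s^2 + 16).
Then apply L{t^2·g(t)} = (-1)^2 d^2/ds^2[G(s)] with G(s) = 4/(s^2 + 16):
differentiating 2 times and applying the sign gives 8*(3*s^2 - 16)/(s^2 + 16)^3.

8*(3*s^2 - 16)/(s^2 + 16)^3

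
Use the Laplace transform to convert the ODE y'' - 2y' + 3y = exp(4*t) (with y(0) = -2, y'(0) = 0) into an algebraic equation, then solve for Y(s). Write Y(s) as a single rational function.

Y(s) = (-2*s^2 + 12*s - 15)/(s^3 - 6*s^2 + 11*s - 12)

Apply the Laplace transform to the equation.
With L{y''} = s^2 Y - s·y(0) - y'(0) and L{y'} = sY - y(0), with y(0) = -2, y'(0) = 0: the LHS transforms to (s^2 - 2*s + 3)Y - (-2*s + 4).
The right side is L{exp(4*t)} = 1/(s - 4).
So (s^2 - 2*s + 3)Y = 1/(s - 4) + (-2*s + 4).
Solve for Y(s) and write it as one ratio of polynomials.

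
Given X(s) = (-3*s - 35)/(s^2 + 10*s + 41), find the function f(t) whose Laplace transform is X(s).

f(t) = -5*exp(-5*t)*sin(4*t) - 3*exp(-5*t)*cos(4*t)

Complete the square in the denominator: s^2 + 10*s + 41 = (s + 5)^2 + 4^2.
Split the numerator to match: -3*s - 35 = -3·(s + 5) - 5·4.
Invert each term: -3·(s + 5)/((s + 5)^2 + 16) ↔ -3e^(-5t)cos(4t); -5·4/((s + 5)^2 + 16) ↔ -5e^(-5t)sin(4t).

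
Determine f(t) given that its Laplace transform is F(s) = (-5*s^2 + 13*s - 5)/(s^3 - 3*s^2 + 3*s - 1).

f(t) = 3*t^2*exp(t)/2 + 3*t*exp(t) - 5*exp(t)

Factor the denominator: s^3 - 3*s^2 + 3*s - 1 = (s - 1)^3.
Partial fraction decomposition gives [-5/(s - 1)] + [3/(s - 1)^2] + [3/(s - 1)^3].
Invert each term: -5/(s - 1) ↔ -5e^(t); 3/(s - 1)^2 ↔ 3t·e^(t); 3/(s - 1)^3 ↔ (3/2)t^2·e^(t).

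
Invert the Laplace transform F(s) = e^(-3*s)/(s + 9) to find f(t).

The factor e^(-3s) signals a time shift by c = 3 (second shifting theorem).
L{e^(-9t)} = 1/(s + 9), so L^-1{1/(s + 9)} = e^(-9*t).
Hence the inverse is u(t - 3) times that function evaluated at t - 3.

f(t) = Heaviside(t - 3)*(exp(-9*t + 27))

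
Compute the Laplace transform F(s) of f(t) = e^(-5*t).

L{1} = 1/s.
By the first shifting theorem, multiplying by e^(-5t) replaces s with s + 5.

F(s) = 1/(s + 5)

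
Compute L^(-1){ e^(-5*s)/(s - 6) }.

Heaviside(t - 5)*(exp(6*t - 30))

The factor e^(-5s) signals a time shift by c = 5 (second shifting theorem).
L{e^(6t)} = 1/(s - 6), so L^-1{1/(s - 6)} = e^(6*t).
Hence the inverse is u(t - 5) times that function evaluated at t - 5.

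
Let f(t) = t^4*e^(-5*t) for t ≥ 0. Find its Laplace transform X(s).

L{t^4} = 4!/s^5 = 24/s^5.
By the first shifting theorem, multiplying by e^(-5t) replaces s with s + 5.

X(s) = 24/(s + 5)^5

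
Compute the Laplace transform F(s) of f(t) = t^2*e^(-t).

F(s) = 2/(s + 1)^3

L{e^(-t)} = 1/(s + 1).
Then apply L{t^2·g(t)} = (-1)^2 d^2/ds^2[G(s)] with G(s) = 1/(s + 1):
differentiating 2 times and applying the sign gives 2/(s + 1)^3.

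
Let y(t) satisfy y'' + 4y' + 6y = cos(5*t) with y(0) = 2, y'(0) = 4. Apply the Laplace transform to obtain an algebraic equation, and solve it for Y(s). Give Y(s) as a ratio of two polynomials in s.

Y(s) = (2*s^3 + 12*s^2 + 51*s + 300)/(s^4 + 4*s^3 + 31*s^2 + 100*s + 150)

Transform both sides with L{·}.
With L{y''} = s^2 Y - s·y(0) - y'(0) and L{y'} = sY - y(0), with y(0) = 2, y'(0) = 4: the LHS transforms to (s^2 + 4*s + 6)Y - (2*s + 12).
The right side is L{cos(5*t)} = s/(s^2 + 25).
So (s^2 + 4*s + 6)Y = s/(s^2 + 25) + (2*s + 12).
Divide through and combine into a single rational function.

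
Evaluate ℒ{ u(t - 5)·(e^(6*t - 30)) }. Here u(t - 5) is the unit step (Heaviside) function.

exp(-5*s)/(s - 6)

By the second shifting theorem, L{u(t - c)·g(t - c)} = e^(-cs)·G(s) with c = 5 and G(s) = L{g(t)}.
L{e^(6t)} = 1/(s - 6).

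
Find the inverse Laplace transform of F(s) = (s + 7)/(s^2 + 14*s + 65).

Rewrite the denominator: s^2 + 14*s + 65 = (s + 7)^2 + 16.
The form in (s + 7) signals a first-shifting-theorem factor e^(-7t).
Since L{cos(4t)} = s/(s^2 + 16), the inverse is e^(-7*t)*cos(4*t).

exp(-7*t)*cos(4*t)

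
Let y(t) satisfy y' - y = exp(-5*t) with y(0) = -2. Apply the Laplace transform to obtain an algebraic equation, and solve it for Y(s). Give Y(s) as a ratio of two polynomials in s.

Take the Laplace transform of both sides.
Using L{y'} = sY - y(0) = sY - (-2), the left side becomes (s - 1)Y - (-2).
The right side is L{exp(-5*t)} = 1/(s + 5).
So (s - 1)Y = 1/(s + 5) + (-2).
Isolate Y and clear denominators.

Y(s) = (-2*s - 9)/(s^2 + 4*s - 5)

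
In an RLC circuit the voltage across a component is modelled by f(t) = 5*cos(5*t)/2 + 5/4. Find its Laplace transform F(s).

The transform is linear, so treat each term independently.
L{5/4} = (5/4)/s; (5/2)·[L{cos(5t)} = s/(s^2 + 25)].

F(s) = 5*s/(2*(s^2 + 25)) + 5/(4*s)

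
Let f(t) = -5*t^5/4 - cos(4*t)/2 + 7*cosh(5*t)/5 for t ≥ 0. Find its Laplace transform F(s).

The transform is linear, so treat each term independently.
(7/5)·[L{cosh(5t)} = s/(s^2 - 25)]; (-5/4)·[L{t^5} = 5!/s^6 = 120/s^6]; (-1/2)·[L{cos(4t)} = s/(s^2 + 16)].

F(s) = -s/(2*(s^2 + 16)) + 7*s/(5*(s^2 - 25)) - 150/s^6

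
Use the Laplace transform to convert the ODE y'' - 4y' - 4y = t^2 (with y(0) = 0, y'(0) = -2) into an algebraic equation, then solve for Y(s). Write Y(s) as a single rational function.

Take the Laplace transform of both sides.
With L{y''} = s^2 Y - s·y(0) - y'(0) and L{y'} = sY - y(0), with y(0) = 0, y'(0) = -2: the LHS transforms to (s^2 - 4*s - 4)Y - (-2).
The right side is L{t^2} = 2/s^3.
So (s^2 - 4*s - 4)Y = 2/s^3 + (-2).
Solve for Y(s) and write it as one ratio of polynomials.

Y(s) = (-2*s^3 + 2)/(s^5 - 4*s^4 - 4*s^3)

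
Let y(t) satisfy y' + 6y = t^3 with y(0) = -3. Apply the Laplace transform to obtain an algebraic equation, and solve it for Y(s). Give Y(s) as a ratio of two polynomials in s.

Y(s) = (-3*s^4 + 6)/(s^5 + 6*s^4)

Take the Laplace transform of both sides.
Using L{y'} = sY - y(0) = sY - (-3), the left side becomes (s + 6)Y - (-3).
The right side is L{t^3} = 6/s^4.
So (s + 6)Y = 6/s^4 + (-3).
Solve for Y(s) and write it as one ratio of polynomials.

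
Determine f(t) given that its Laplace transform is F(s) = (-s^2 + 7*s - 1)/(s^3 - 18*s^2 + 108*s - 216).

Factor the denominator: s^3 - 18*s^2 + 108*s - 216 = (s - 6)^3.
Partial fraction decomposition gives [-1/(s - 6)] + [-5/(s - 6)^2] + [5/(s - 6)^3].
Invert each term: -1/(s - 6) ↔ -e^(6t); -5/(s - 6)^2 ↔ -5t·e^(6t); 5/(s - 6)^3 ↔ (5/2)t^2·e^(6t).

f(t) = 5*t^2*exp(6*t)/2 - 5*t*exp(6*t) - exp(6*t)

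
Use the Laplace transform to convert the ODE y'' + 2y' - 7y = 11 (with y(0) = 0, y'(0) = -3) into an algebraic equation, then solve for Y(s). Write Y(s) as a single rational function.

Y(s) = (-3*s + 11)/(s^3 + 2*s^2 - 7*s)

Take the Laplace transform of both sides.
With L{y''} = s^2 Y - s·y(0) - y'(0) and L{y'} = sY - y(0), with y(0) = 0, y'(0) = -3: the LHS transforms to (s^2 + 2*s - 7)Y - (-3).
The right side is L{11} = 11/s.
So (s^2 + 2*s - 7)Y = 11/s + (-3).
Solve for Y(s) and write it as one ratio of polynomials.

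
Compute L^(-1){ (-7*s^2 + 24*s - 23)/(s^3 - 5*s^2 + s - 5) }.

-3*exp(5*t) + 4*sin(t) - 4*cos(t)

Factor the denominator: s^3 - 5*s^2 + s - 5 = (s - 5)*(s^2 + 1).
Partial fraction decomposition gives [-3/(s - 5)] + [-4*s/(s^2 + 1)] + [4/(s^2 + 1)].
Invert each term: -3/(s - 5) ↔ -3e^(5t); -4·s/(s^2 + 1) ↔ -4cos(t); 4·1/(s^2 + 1) ↔ 4sin(t).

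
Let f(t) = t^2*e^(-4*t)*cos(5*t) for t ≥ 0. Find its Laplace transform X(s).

X(s) = 2*(s + 4)*(s^2 + 8*s - 59)/(s^2 + 8*s + 41)^3

L{cos(5t)} = s/(s^2 + 25).
Multiplying by e^(-4t) shifts s → s + 4, so L{e^(-4*t)*cos(5*t)} = (s + 4)/((s + 4)^2 + 25).
Then apply L{t^2·g(t)} = (-1)^2 d^2/ds^2[G(s)] with G(s) = (s + 4)/((s + 4)^2 + 25):
differentiating 2 times and applying the sign gives 2*(s + 4)*(s^2 + 8*s - 59)/(s^2 + 8*s + 41)^3.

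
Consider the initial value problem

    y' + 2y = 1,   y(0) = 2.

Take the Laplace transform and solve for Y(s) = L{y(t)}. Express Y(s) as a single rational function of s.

Take the Laplace transform of both sides.
The derivative rules (L{y'} = sY - y(0) = sY - 2) turn the left side into (s + 2)Y - (2).
The right side is L{1} = 1/s.
So (s + 2)Y = 1/s + (2).
Divide through and combine into a single rational function.

Y(s) = (2*s + 1)/(s^2 + 2*s)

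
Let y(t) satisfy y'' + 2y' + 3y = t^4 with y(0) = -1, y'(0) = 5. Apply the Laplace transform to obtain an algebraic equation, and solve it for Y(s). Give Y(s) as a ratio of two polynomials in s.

Y(s) = (-s^6 + 3*s^5 + 24)/(s^7 + 2*s^6 + 3*s^5)

Laplace-transform each side.
With L{y''} = s^2 Y - s·y(0) - y'(0) and L{y'} = sY - y(0), with y(0) = -1, y'(0) = 5: the LHS transforms to (s^2 + 2*s + 3)Y - (-s + 3).
The right side is L{t^4} = 24/s^5.
So (s^2 + 2*s + 3)Y = 24/s^5 + (-s + 3).
Divide through and combine into a single rational function.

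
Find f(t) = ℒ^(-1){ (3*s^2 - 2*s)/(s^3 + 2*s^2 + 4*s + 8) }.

Factor the denominator: s^3 + 2*s^2 + 4*s + 8 = (s + 2)*(s^2 + 4).
Partial fraction decomposition gives [2/(s + 2)] + [s/(s^2 + 4)] + [-4/(s^2 + 4)].
Invert each term: 2/(s + 2) ↔ 2e^(-2t); 1·s/(s^2 + 4) ↔ cos(2t); -2·2/(s^2 + 4) ↔ -2sin(2t).

f(t) = -2*sin(2*t) + cos(2*t) + 2*exp(-2*t)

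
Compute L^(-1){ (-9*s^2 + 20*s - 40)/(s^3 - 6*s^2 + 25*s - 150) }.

-4*exp(6*t) - 2*sin(5*t) - 5*cos(5*t)

Factor the denominator: s^3 - 6*s^2 + 25*s - 150 = (s - 6)*(s^2 + 25).
Partial fraction decomposition gives [-4/(s - 6)] + [-5*s/(s^2 + 25)] + [-10/(s^2 + 25)].
Invert each term: -4/(s - 6) ↔ -4e^(6t); -5·s/(s^2 + 25) ↔ -5cos(5t); -2·5/(s^2 + 25) ↔ -2sin(5t).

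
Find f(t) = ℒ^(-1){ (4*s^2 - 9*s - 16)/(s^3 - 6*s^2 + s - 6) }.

Factor the denominator: s^3 - 6*s^2 + s - 6 = (s - 6)*(s^2 + 1).
Partial fraction decomposition gives [2/(s - 6)] + [2*s/(s^2 + 1)] + [3/(s^2 + 1)].
Invert each term: 2/(s - 6) ↔ 2e^(6t); 2·s/(s^2 + 1) ↔ 2cos(t); 3·1/(s^2 + 1) ↔ 3sin(t).

f(t) = 2*exp(6*t) + 3*sin(t) + 2*cos(t)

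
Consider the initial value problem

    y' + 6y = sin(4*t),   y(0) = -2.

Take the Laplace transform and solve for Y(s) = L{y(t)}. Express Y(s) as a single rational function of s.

Laplace-transform each side.
With L{y'} = sY - y(0) = sY - (-2): the LHS transforms to (s + 6)Y - (-2).
The right side is L{sin(4*t)} = 4/(s^2 + 16).
So (s + 6)Y = 4/(s^2 + 16) + (-2).
Isolate Y and clear denominators.

Y(s) = (-2*s^2 - 28)/(s^3 + 6*s^2 + 16*s + 96)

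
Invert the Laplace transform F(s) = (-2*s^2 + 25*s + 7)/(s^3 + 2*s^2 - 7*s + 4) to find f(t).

f(t) = 6*t*exp(t) + 3*exp(t) - 5*exp(-4*t)

Factor the denominator: s^3 + 2*s^2 - 7*s + 4 = (s - 1)^2*(s + 4).
Partial fraction decomposition gives [3/(s - 1)] + [6/(s - 1)^2] + [-5/(s + 4)].
Invert each term: 3/(s - 1) ↔ 3e^(t); 6/(s - 1)^2 ↔ 6t·e^(t); -5/(s + 4) ↔ -5e^(-4t).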